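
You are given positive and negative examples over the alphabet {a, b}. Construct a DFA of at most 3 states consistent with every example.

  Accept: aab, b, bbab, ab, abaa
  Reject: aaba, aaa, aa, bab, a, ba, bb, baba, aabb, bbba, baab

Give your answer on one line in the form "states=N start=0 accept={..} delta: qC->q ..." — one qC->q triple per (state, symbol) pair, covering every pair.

Grow the machine one transition at a time. Run the examples from 0; the earliest place one falls off (shortest prefix, ties alphabetical) gets sent to the lowest-numbered state that keeps every Accept/Reject pair distinguishable — a pair clashes when both reach the same state with identical unread suffix — and to a fresh state only if none does.
a: 0a undefined. 0a->0: ok.
b: 0b undefined. 0b->0: no, aab/aaba meet in 0. Open state 1: 0b->1.
ba: 1a undefined. 1a->0: no, aab/bab meet in 1. 1a->1: no, aab/aaba meet in 1. Open state 2: 1a->2.
bb: 1b undefined. 1b->0: ok.
baa: 2a undefined. 2a->0: no, aab/baab meet in 1. 2a->1: ok.
bab: 2b undefined. 2b->0: ok.
All examples now run through 3 states with every (state, symbol) defined. Accept strings end in {1}, Reject strings end in {0,2}; accept={1}.

states=3 start=0 accept={1} delta: 0a->0 0b->1 1a->2 1b->0 2a->1 2b->0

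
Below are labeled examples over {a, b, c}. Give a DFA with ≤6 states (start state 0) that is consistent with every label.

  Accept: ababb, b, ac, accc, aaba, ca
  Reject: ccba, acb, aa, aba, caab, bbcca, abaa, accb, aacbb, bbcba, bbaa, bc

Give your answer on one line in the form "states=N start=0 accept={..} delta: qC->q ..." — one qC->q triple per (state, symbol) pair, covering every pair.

State merging on the prefix tree: take the shortest (then alphabetical) example prefix whose next move is undefined and point that move at state 0, else 1, else 2, ...; a target is out if some Accept/Reject pair would then sit in one state with the same input left (inseparable). If every existing state is out, open a new one.
a: 0a undefined. 0a->0: no, aaba/aba meet in 0 with "ba" left. Open state 1: 0a->1.
b: 0b undefined. 0b->0: ok.
c: 0c undefined. 0c->0: no, b/bc meet in 0. 0c->1: no, ca/aa meet in 1 with "a" left. Open state 2: 0c->2.
aa: 1a undefined. 1a->0: no, b/aa meet in 0. 1a->1: no, aaba/aba meet in 1 with "ba" left. 1a->2: no, aaba/bbcba meet in 2 with "ba" left. Open state 3: 1a->3.
ab: 1b undefined. 1b->0: ok.
ac: 1c undefined. 1c->0: no, ababb/acb meet in 0. 1c->1: no, ababb/acb meet in 0. 1c->2: no, ac/bc meet in 2. 1c->3: no, ac/aa meet in 3. Open state 4: 1c->4.
ca: 2a undefined. 2a->0: no, ababb/caab meet in 0. 2a->1: no, ca/aba meet in 1. 2a->2: no, ca/bc meet in 2. 2a->3: no, ca/aa meet in 3. 2a->4: ok.
cc: 2c undefined. 2c->0: ok.
aab: 3b undefined. 3b->0: no, aaba/ccba meet in 1. 3b->1: no, aaba/aa meet in 3. 3b->2: ok.
aac: 3c undefined. 3c->0: no, ababb/aacbb meet in 0. 3c->1: no, ababb/aacbb meet in 0. 3c->2: ok.
acb: 4b undefined. 4b->0: no, ababb/acb meet in 0. 4b->1: ok.
acc: 4c undefined. 4c->0: no, ababb/accb meet in 0. 4c->1: no, ababb/accb meet in 0. 4c->2: ok.
caa: 4a undefined. 4a->0: no, ababb/caab meet in 0. 4a->1: no, ababb/caab meet in 0. 4a->2: ok.
aacb: 2b undefined. 2b->0: no, ababb/caab meet in 0. 2b->1: no, ababb/aacbb meet in 0. 2b->2: no, ac/bbcba meet in 4. 2b->3: ok.
bbcba: 3a undefined. 3a->0: no, ababb/bbcba meet in 0. 3a->1: ok.
All examples now run through 5 states with every (state, symbol) defined. Accept strings end in {0,4}, Reject strings end in {1,2,3}; accept={0,4}.

states=5 start=0 accept={0,4} delta: 0a->1 0b->0 0c->2 1a->3 1b->0 1c->4 2a->4 2b->3 2c->0 3a->1 3b->2 3c->2 4a->2 4b->1 4c->2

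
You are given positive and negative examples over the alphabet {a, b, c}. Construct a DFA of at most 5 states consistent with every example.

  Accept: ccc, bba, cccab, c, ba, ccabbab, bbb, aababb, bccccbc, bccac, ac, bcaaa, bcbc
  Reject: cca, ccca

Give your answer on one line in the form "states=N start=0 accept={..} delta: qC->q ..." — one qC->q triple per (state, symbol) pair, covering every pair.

states=3 start=0 accept={0,1} delta: 0a->0 0b->0 0c->1 1a->2 1b->0 1c->1 2a->0 2b->0 2c->0

Grow the machine one transition at a time. Run the examples from 0; the earliest place one falls off (shortest prefix, ties alphabetical) gets sent to the lowest-numbered state that keeps every Accept/Reject pair distinguishable — a pair clashes when both reach the same state with identical unread suffix — and to a fresh state only if none does.
a: 0a undefined. 0a->0: ok.
b: 0b undefined. 0b->0: ok.
c: 0c undefined. 0c->0: no, ccc/cca meet in 0. Open state 1: 0c->1.
cc: 1c undefined. 1c->0: no, bba/cca meet in 0. 1c->1: ok.
bca: 1a undefined. 1a->0: no, bba/cca meet in 0. 1a->1: no, ccc/cca meet in 1. Open state 2: 1a->2.
bcb: 1b undefined. 1b->0: ok.
bcaa: 2a undefined. 2a->0: ok.
ccab: 2b undefined. 2b->0: ok.
bccac: 2c undefined. 2c->0: ok.
All examples now run through 3 states with every (state, symbol) defined. Accept strings end in {0,1}, Reject strings end in {2}; accept={0,1}.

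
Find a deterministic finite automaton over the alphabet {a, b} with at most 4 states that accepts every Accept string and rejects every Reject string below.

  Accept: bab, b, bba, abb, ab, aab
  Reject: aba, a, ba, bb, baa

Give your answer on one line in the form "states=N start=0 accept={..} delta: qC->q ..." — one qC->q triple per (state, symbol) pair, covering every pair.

states=4 start=0 accept={0,2} delta: 0a->1 0b->2 1a->0 1b->0 2a->3 2b->1 3a->1 3b->0

Grow the machine one transition at a time. Run the examples from 0; the earliest place one falls off (shortest prefix, ties alphabetical) gets sent to the lowest-numbered state that keeps every Accept/Reject pair distinguishable — a pair clashes when both reach the same state with identical unread suffix — and to a fresh state only if none does.
a: 0a undefined. 0a->0: no, abb/bb meet in 0 with "bb" left. Open state 1: 0a->1.
b: 0b undefined. 0b->0: no, b/bb meet in 0. 0b->1: no, b/a meet in 1. Open state 2: 0b->2.
aa: 1a undefined. 1a->0: ok.
ab: 1b undefined. 1b->0: ok.
ba: 2a undefined. 2a->0: no, ab/ba meet in 0. 2a->1: no, bab/baa meet in 0. 2a->2: no, bab/bb meet in 2 with "b" left. Open state 3: 2a->3.
bb: 2b undefined. 2b->0: no, bba/aba meet in 1. 2b->1: ok.
baa: 3a undefined. 3a->0: no, bba/baa meet in 0. 3a->1: ok.
bab: 3b undefined. 3b->0: ok.
All examples now run through 4 states with every (state, symbol) defined. Accept strings end in {0,2}, Reject strings end in {1,3}; accept={0,2}.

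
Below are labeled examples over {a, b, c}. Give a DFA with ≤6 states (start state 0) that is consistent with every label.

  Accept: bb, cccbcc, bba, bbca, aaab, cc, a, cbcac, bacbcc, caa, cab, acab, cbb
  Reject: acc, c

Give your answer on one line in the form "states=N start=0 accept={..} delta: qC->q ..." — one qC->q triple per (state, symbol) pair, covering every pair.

states=3 start=0 accept={0,1} delta: 0a->1 0b->0 0c->2 1a->0 1b->0 1c->0 2a->0 2b->1 2c->1

Grow the machine one transition at a time. Run the examples from 0; the earliest place one falls off (shortest prefix, ties alphabetical) gets sent to the lowest-numbered state that keeps every Accept/Reject pair distinguishable — a pair clashes when both reach the same state with identical unread suffix — and to a fresh state only if none does.
a: 0a undefined. 0a->0: no, cc/acc meet in 0 with "cc" left. Open state 1: 0a->1.
b: 0b undefined. 0b->0: ok.
c: 0c undefined. 0c->0: no, bb/c meet in 0. 0c->1: no, bba/c meet in 1. Open state 2: 0c->2.
aa: 1a undefined. 1a->0: ok.
ac: 1c undefined. 1c->0: ok.
ca: 2a undefined. 2a->0: ok.
cb: 2b undefined. 2b->0: no, cbcac/acc meet in 2. 2b->1: ok.
cc: 2c undefined. 2c->0: no, cccbcc/acc meet in 2. 2c->1: ok.
cbb: 1b undefined. 1b->0: ok.
All examples now run through 3 states with every (state, symbol) defined. Accept strings end in {0,1}, Reject strings end in {2}; accept={0,1}.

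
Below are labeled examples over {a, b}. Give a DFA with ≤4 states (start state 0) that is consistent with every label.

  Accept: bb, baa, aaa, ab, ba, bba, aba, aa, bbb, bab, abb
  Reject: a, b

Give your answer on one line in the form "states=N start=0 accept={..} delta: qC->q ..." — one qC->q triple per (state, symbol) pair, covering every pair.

State merging on the prefix tree: take the shortest (then alphabetical) example prefix whose next move is undefined and point that move at state 0, else 1, else 2, ...; a target is out if some Accept/Reject pair would then sit in one state with the same input left (inseparable). If every existing state is out, open a new one.
a: 0a undefined. 0a->0: no, aaa/a meet in 0. Open state 1: 0a->1.
b: 0b undefined. 0b->0: no, bb/b meet in 0. 0b->1: ok.
aa: 1a undefined. 1a->0: no, baa/a meet in 1. 1a->1: no, baa/a meet in 1. Open state 2: 1a->2.
ab: 1b undefined. 1b->0: no, bba/a meet in 1. 1b->1: no, bb/a meet in 1. 1b->2: ok.
aaa: 2a undefined. 2a->0: ok.
abb: 2b undefined. 2b->0: ok.
All examples now run through 3 states with every (state, symbol) defined. Accept strings end in {0,2}, Reject strings end in {1}; accept={0,2}.

states=3 start=0 accept={0,2} delta: 0a->1 0b->1 1a->2 1b->2 2a->0 2b->0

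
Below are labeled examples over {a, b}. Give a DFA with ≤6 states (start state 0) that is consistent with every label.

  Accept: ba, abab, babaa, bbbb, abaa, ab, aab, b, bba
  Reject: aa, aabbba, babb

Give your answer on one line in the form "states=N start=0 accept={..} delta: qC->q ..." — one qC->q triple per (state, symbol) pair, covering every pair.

states=3 start=0 accept={1,2} delta: 0a->0 0b->1 1a->1 1b->2 2a->1 2b->0

State merging on the prefix tree: take the shortest (then alphabetical) example prefix whose next move is undefined and point that move at state 0, else 1, else 2, ...; a target is out if some Accept/Reject pair would then sit in one state with the same input left (inseparable). If every existing state is out, open a new one.
a: 0a undefined. 0a->0: ok.
b: 0b undefined. 0b->0: no, ba/aa meet in 0. Open state 1: 0b->1.
ba: 1a undefined. 1a->0: no, ba/aa meet in 0. 1a->1: ok.
bb: 1b undefined. 1b->0: no, ba/aabbba meet in 1. 1b->1: no, ba/aabbba meet in 1. Open state 2: 1b->2.
bba: 2a undefined. 2a->0: no, babaa/aa meet in 0. 2a->1: ok.
bbb: 2b undefined. 2b->0: ok.
All examples now run through 3 states with every (state, symbol) defined. Accept strings end in {1,2}, Reject strings end in {0}; accept={1,2}.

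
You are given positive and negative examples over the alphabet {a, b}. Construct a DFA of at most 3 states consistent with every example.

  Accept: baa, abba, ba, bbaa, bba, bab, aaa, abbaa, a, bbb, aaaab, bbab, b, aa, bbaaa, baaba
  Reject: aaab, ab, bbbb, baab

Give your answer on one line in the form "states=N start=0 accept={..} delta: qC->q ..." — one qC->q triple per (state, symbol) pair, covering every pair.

Fold the examples into a partial DFA from state 0: repeatedly fix the first undefined (state, symbol) met by the shortest-then-alphabetical prefix, trying targets in increasing order and rejecting any under which an Accept and a Reject string meet in one state with the same remainder; add a state when all current targets are rejected. Accepting states are where Accept strings end.
a: 0a undefined. 0a->0: no, aaaab/aaab meet in 0 with "b" left. Open state 1: 0a->1.
b: 0b undefined. 0b->0: no, bab/ab meet in 1 with "b" left. 0b->1: ok.
aa: 1a undefined. 1a->0: ok.
ab: 1b undefined. 1b->0: no, abba/aaab meet in 0. 1b->1: no, baa/aaab meet in 1. Open state 2: 1b->2.
abb: 2b undefined. 2b->0: no, baa/bbbb meet in 1. 2b->1: ok.
bba: 2a undefined. 2a->0: ok.
All examples now run through 3 states with every (state, symbol) defined. Accept strings end in {0,1}, Reject strings end in {2}; accept={0,1}.

states=3 start=0 accept={0,1} delta: 0a->1 0b->1 1a->0 1b->2 2a->0 2b->1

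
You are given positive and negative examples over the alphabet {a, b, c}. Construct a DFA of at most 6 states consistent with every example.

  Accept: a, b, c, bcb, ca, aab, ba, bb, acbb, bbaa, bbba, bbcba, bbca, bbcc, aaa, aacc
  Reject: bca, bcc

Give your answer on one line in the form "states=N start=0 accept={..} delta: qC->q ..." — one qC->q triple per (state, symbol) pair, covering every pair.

states=3 start=0 accept={0,1} delta: 0a->0 0b->1 0c->0 1a->0 1b->0 1c->2 2a->2 2b->0 2c->2

Fold the examples into a partial DFA from state 0: repeatedly fix the first undefined (state, symbol) met by the shortest-then-alphabetical prefix, trying targets in increasing order and rejecting any under which an Accept and a Reject string meet in one state with the same remainder; add a state when all current targets are rejected. Accepting states are where Accept strings end.
a: 0a undefined. 0a->0: ok.
b: 0b undefined. 0b->0: no, ca/bca meet in 0 with "ca" left. Open state 1: 0b->1.
c: 0c undefined. 0c->0: ok.
ba: 1a undefined. 1a->0: ok.
bb: 1b undefined. 1b->0: ok.
bc: 1c undefined. 1c->0: no, a/bca meet in 0. 1c->1: no, a/bca meet in 0. Open state 2: 1c->2.
bca: 2a undefined. 2a->0: no, a/bca meet in 0. 2a->1: no, b/bca meet in 1. 2a->2: ok.
bcb: 2b undefined. 2b->0: ok.
bcc: 2c undefined. 2c->0: no, a/bcc meet in 0. 2c->1: no, b/bcc meet in 1. 2c->2: ok.
All examples now run through 3 states with every (state, symbol) defined. Accept strings end in {0,1}, Reject strings end in {2}; accept={0,1}.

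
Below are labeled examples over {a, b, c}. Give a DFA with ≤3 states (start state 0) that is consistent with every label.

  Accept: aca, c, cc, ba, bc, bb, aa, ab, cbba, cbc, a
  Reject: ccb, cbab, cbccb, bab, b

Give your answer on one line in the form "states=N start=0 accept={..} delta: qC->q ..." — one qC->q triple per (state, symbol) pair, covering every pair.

states=3 start=0 accept={0,1} delta: 0a->1 0b->2 0c->0 1a->0 1b->0 1c->0 2a->0 2b->0 2c->0

Grow the machine one transition at a time. Run the examples from 0; the earliest place one falls off (shortest prefix, ties alphabetical) gets sent to the lowest-numbered state that keeps every Accept/Reject pair distinguishable — a pair clashes when both reach the same state with identical unread suffix — and to a fresh state only if none does.
a: 0a undefined. 0a->0: no, ab/b meet in 0 with "b" left. Open state 1: 0a->1.
b: 0b undefined. 0b->0: no, bb/b meet in 0. 0b->1: no, a/b meet in 1. Open state 2: 0b->2.
c: 0c undefined. 0c->0: ok.
aa: 1a undefined. 1a->0: ok.
ab: 1b undefined. 1b->0: ok.
ac: 1c undefined. 1c->0: ok.
ba: 2a undefined. 2a->0: ok.
bb: 2b undefined. 2b->0: ok.
bc: 2c undefined. 2c->0: ok.
All examples now run through 3 states with every (state, symbol) defined. Accept strings end in {0,1}, Reject strings end in {2}; accept={0,1}.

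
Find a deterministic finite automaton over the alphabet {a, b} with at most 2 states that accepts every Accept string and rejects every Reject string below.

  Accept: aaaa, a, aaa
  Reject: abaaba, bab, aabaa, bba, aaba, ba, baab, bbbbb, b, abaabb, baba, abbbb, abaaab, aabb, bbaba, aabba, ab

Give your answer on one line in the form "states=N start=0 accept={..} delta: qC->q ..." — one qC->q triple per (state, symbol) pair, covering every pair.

Grow the machine one transition at a time. Run the examples from 0; the earliest place one falls off (shortest prefix, ties alphabetical) gets sent to the lowest-numbered state that keeps every Accept/Reject pair distinguishable — a pair clashes when both reach the same state with identical unread suffix — and to a fresh state only if none does.
a: 0a undefined. 0a->0: ok.
b: 0b undefined. 0b->0: no, aaaa/abaaba meet in 0. Open state 1: 0b->1.
ba: 1a undefined. 1a->0: no, aaaa/abaaba meet in 0. 1a->1: ok.
bb: 1b undefined. 1b->0: no, aaaa/abaaba meet in 0. 1b->1: ok.
All examples now run through 2 states with every (state, symbol) defined. Accept strings end in {0}, Reject strings end in {1}; accept={0}.

states=2 start=0 accept={0} delta: 0a->0 0b->1 1a->1 1b->1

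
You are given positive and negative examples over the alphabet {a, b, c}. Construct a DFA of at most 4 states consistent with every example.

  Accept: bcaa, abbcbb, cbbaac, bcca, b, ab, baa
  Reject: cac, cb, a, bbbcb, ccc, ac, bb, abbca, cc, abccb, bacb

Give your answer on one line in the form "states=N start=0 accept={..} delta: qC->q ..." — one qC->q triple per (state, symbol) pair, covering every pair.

states=3 start=0 accept={1} delta: 0a->0 0b->1 0c->2 1a->1 1b->0 1c->1 2a->0 2b->0 2c->0

State merging on the prefix tree: take the shortest (then alphabetical) example prefix whose next move is undefined and point that move at state 0, else 1, else 2, ...; a target is out if some Accept/Reject pair would then sit in one state with the same input left (inseparable). If every existing state is out, open a new one.
a: 0a undefined. 0a->0: ok.
b: 0b undefined. 0b->0: no, b/a meet in 0. Open state 1: 0b->1.
c: 0c undefined. 0c->0: no, b/cb meet in 1. 0c->1: no, b/ac meet in 1. Open state 2: 0c->2.
ba: 1a undefined. 1a->0: no, baa/a meet in 0. 1a->1: ok.
bb: 1b undefined. 1b->0: ok.
bc: 1c undefined. 1c->0: no, bcaa/a meet in 0. 1c->1: ok.
ca: 2a undefined. 2a->0: ok.
cb: 2b undefined. 2b->0: ok.
cc: 2c undefined. 2c->0: ok.
All examples now run through 3 states with every (state, symbol) defined. Accept strings end in {1}, Reject strings end in {0,2}; accept={1}.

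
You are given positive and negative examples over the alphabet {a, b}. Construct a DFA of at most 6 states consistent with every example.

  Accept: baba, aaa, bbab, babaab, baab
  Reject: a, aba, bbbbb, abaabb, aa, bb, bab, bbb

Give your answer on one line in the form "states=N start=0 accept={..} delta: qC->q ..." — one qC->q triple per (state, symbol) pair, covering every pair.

states=6 start=0 accept={4} delta: 0a->1 0b->1 1a->2 1b->3 2a->4 2b->2 3a->5 3b->0 4a->4 4b->4 5a->0 5b->4

Grow the machine one transition at a time. Run the examples from 0; the earliest place one falls off (shortest prefix, ties alphabetical) gets sent to the lowest-numbered state that keeps every Accept/Reject pair distinguishable — a pair clashes when both reach the same state with identical unread suffix — and to a fresh state only if none does.
a: 0a undefined. 0a->0: no, aaa/a meet in 0. Open state 1: 0a->1.
b: 0b undefined. 0b->0: no, baba/aba meet in 1 with "ba" left. 0b->1: ok.
aa: 1a undefined. 1a->0: no, baba/aa meet in 0. 1a->1: no, baba/aba meet in 1 with "ba" left. Open state 2: 1a->2.
ab: 1b undefined. 1b->0: no, bbab/bb meet in 0. 1b->1: no, bbab/bab meet in 2 with "b" left. 1b->2: no, aaa/aba meet in 2 with "a" left. Open state 3: 1b->3.
aaa: 2a undefined. 2a->0: no, baab/a meet in 1. 2a->1: no, aaa/a meet in 1. 2a->2: no, aaa/aa meet in 2. 2a->3: no, aaa/bb meet in 3. Open state 4: 2a->4.
aba: 3a undefined. 3a->0: no, bbab/a meet in 1. 3a->1: no, bbab/bb meet in 3. 3a->2: no, bbab/bab meet in 2 with "b" left. 3a->3: no, bbab/bbb meet in 3 with "b" left. 3a->4: no, aaa/aba meet in 4. Open state 5: 3a->5.
bab: 2b undefined. 2b->0: no, baba/a meet in 1. 2b->1: no, baba/aa meet in 2. 2b->2: ok.
bbb: 3b undefined. 3b->0: ok.
abaa: 5a undefined. 5a->0: ok.
baab: 4b undefined. 4b->0: no, baab/bbb meet in 0. 4b->1: no, baab/a meet in 1. 4b->2: no, baab/aa meet in 2. 4b->3: no, baab/bbbbb meet in 3. 4b->4: ok.
bbab: 5b undefined. 5b->0: no, bbab/bbb meet in 0. 5b->1: no, bbab/a meet in 1. 5b->2: no, bbab/aa meet in 2. 5b->3: no, bbab/bbbbb meet in 3. 5b->4: ok.
babaa: 4a undefined. 4a->0: no, babaab/a meet in 1. 4a->1: no, babaab/bbbbb meet in 3. 4a->2: no, babaab/aa meet in 2. 4a->3: no, babaab/bbb meet in 0. 4a->4: ok.
All examples now run through 6 states with every (state, symbol) defined. Accept strings end in {4}, Reject strings end in {0,1,2,3,5}; accept={4}.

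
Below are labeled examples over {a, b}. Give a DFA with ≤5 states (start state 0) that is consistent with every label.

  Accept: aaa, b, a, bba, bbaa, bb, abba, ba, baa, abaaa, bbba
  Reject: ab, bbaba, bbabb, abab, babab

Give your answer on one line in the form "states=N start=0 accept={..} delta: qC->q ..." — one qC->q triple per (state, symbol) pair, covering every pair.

State merging on the prefix tree: take the shortest (then alphabetical) example prefix whose next move is undefined and point that move at state 0, else 1, else 2, ...; a target is out if some Accept/Reject pair would then sit in one state with the same input left (inseparable). If every existing state is out, open a new one.
a: 0a undefined. 0a->0: no, b/ab meet in 0 with "b" left. Open state 1: 0a->1.
b: 0b undefined. 0b->0: ok.
aa: 1a undefined. 1a->0: ok.
ab: 1b undefined. 1b->0: no, aaa/bbaba meet in 1. 1b->1: no, aaa/ab meet in 1. Open state 2: 1b->2.
aba: 2a undefined. 2a->0: no, b/bbaba meet in 0. 2a->1: no, aaa/bbaba meet in 1. 2a->2: no, abaaa/ab meet in 2. Open state 3: 2a->3.
abb: 2b undefined. 2b->0: no, b/bbabb meet in 0. 2b->1: no, aaa/bbabb meet in 1. 2b->2: no, abba/bbaba meet in 3. 2b->3: ok.
abaa: 3a undefined. 3a->0: ok.
abab: 3b undefined. 3b->0: no, b/abab meet in 0. 3b->1: no, aaa/abab meet in 1. 3b->2: ok.
All examples now run through 4 states with every (state, symbol) defined. Accept strings end in {0,1}, Reject strings end in {2,3}; accept={0,1}.

states=4 start=0 accept={0,1} delta: 0a->1 0b->0 1a->0 1b->2 2a->3 2b->3 3a->0 3b->2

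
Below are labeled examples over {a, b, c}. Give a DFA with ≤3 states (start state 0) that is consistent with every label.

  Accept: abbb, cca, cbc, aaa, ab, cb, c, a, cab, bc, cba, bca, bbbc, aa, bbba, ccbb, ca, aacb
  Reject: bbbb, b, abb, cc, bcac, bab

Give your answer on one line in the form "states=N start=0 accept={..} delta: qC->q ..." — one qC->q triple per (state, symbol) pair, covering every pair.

states=3 start=0 accept={0,1} delta: 0a->1 0b->2 0c->1 1a->1 1b->0 1c->2 2a->0 2b->1 2c->0

State merging on the prefix tree: take the shortest (then alphabetical) example prefix whose next move is undefined and point that move at state 0, else 1, else 2, ...; a target is out if some Accept/Reject pair would then sit in one state with the same input left (inseparable). If every existing state is out, open a new one.
a: 0a undefined. 0a->0: no, ab/b meet in 0 with "b" left. Open state 1: 0a->1.
b: 0b undefined. 0b->0: no, ab/bab meet in 1 with "b" left. 0b->1: no, abbb/bbbb meet in 1 with "bbb" left. Open state 2: 0b->2.
c: 0c undefined. 0c->0: no, cb/b meet in 2. 0c->1: ok.
aa: 1a undefined. 1a->0: no, cab/b meet in 2. 1a->1: ok.
ab: 1b undefined. 1b->0: ok.
ba: 2a undefined. 2a->0: ok.
bb: 2b undefined. 2b->0: no, abbb/bbbb meet in 0. 2b->1: ok.
bc: 2c undefined. 2c->0: ok.
cc: 1c undefined. 1c->0: no, ab/cc meet in 0. 1c->1: no, abbb/cc meet in 1. 1c->2: ok.
All examples now run through 3 states with every (state, symbol) defined. Accept strings end in {0,1}, Reject strings end in {2}; accept={0,1}.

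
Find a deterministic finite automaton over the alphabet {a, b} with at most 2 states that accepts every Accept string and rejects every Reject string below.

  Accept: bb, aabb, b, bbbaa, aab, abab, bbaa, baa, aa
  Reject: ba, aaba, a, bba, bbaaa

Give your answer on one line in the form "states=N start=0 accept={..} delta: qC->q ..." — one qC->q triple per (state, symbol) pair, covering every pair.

Fold the examples into a partial DFA from state 0: repeatedly fix the first undefined (state, symbol) met by the shortest-then-alphabetical prefix, trying targets in increasing order and rejecting any under which an Accept and a Reject string meet in one state with the same remainder; add a state when all current targets are rejected. Accepting states are where Accept strings end.
a: 0a undefined. 0a->0: no, aa/a meet in 0. Open state 1: 0a->1.
b: 0b undefined. 0b->0: ok.
aa: 1a undefined. 1a->0: ok.
ab: 1b undefined. 1b->0: ok.
All examples now run through 2 states with every (state, symbol) defined. Accept strings end in {0}, Reject strings end in {1}; accept={0}.

states=2 start=0 accept={0} delta: 0a->1 0b->0 1a->0 1b->0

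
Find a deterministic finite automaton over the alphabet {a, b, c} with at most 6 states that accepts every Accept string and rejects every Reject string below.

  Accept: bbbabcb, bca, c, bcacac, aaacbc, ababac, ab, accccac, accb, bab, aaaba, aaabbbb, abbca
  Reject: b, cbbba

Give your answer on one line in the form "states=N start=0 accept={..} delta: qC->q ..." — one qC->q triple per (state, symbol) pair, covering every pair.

State merging on the prefix tree: take the shortest (then alphabetical) example prefix whose next move is undefined and point that move at state 0, else 1, else 2, ...; a target is out if some Accept/Reject pair would then sit in one state with the same input left (inseparable). If every existing state is out, open a new one.
a: 0a undefined. 0a->0: no, ab/b meet in 0 with "b" left. Open state 1: 0a->1.
b: 0b undefined. 0b->0: ok.
c: 0c undefined. 0c->0: no, bca/cbbba meet in 1. 0c->1: ok.
aa: 1a undefined. 1a->0: no, bca/b meet in 0. 1a->1: ok.
ab: 1b undefined. 1b->0: no, bbbabcb/b meet in 0. 1b->1: no, bca/cbbba meet in 1. Open state 2: 1b->2.
ac: 1c undefined. 1c->0: no, bcacac/b meet in 0. 1c->1: ok.
aba: 2a undefined. 2a->0: no, aaaba/b meet in 0. 2a->1: ok.
abb: 2b undefined. 2b->0: no, bca/cbbba meet in 1. 2b->1: no, bca/cbbba meet in 1. 2b->2: no, bca/cbbba meet in 1. Open state 3: 2b->3.
abbc: 3c undefined. 3c->0: ok.
cbbb: 3b undefined. 3b->0: no, bca/cbbba meet in 1. 3b->1: no, bca/cbbba meet in 1. 3b->2: no, bca/cbbba meet in 1. 3b->3: ok.
cbbba: 3a undefined. 3a->0: ok.
aaacbc: 2c undefined. 2c->0: no, bbbabcb/b meet in 0. 2c->1: ok.
All examples now run through 4 states with every (state, symbol) defined. Accept strings end in {1,2,3}, Reject strings end in {0}; accept={1,2,3}.

states=4 start=0 accept={1,2,3} delta: 0a->1 0b->0 0c->1 1a->1 1b->2 1c->1 2a->1 2b->3 2c->1 3a->0 3b->3 3c->0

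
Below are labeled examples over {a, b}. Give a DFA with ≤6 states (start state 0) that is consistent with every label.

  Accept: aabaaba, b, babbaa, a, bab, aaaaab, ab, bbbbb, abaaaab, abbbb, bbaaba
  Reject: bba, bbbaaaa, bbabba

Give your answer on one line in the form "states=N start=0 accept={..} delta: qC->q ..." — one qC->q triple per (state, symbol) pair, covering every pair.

Fold the examples into a partial DFA from state 0: repeatedly fix the first undefined (state, symbol) met by the shortest-then-alphabetical prefix, trying targets in increasing order and rejecting any under which an Accept and a Reject string meet in one state with the same remainder; add a state when all current targets are rejected. Accepting states are where Accept strings end.
a: 0a undefined. 0a->0: ok.
b: 0b undefined. 0b->0: no, aabaaba/bba meet in 0. Open state 1: 0b->1.
ba: 1a undefined. 1a->0: ok.
bb: 1b undefined. 1b->0: no, aabaaba/bba meet in 0. 1b->1: no, aabaaba/bba meet in 0. Open state 2: 1b->2.
bba: 2a undefined. 2a->0: no, aabaaba/bba meet in 0. 2a->1: no, b/bba meet in 1. 2a->2: no, babbaa/bba meet in 2. Open state 3: 2a->3.
bbb: 2b undefined. 2b->0: no, aabaaba/bbbaaaa meet in 0. 2b->1: no, aabaaba/bbbaaaa meet in 0. 2b->2: ok.
bbaa: 3a undefined. 3a->0: no, aabaaba/bbbaaaa meet in 0. 3a->1: no, aabaaba/bbbaaaa meet in 0. 3a->2: no, babbaa/bbbaaaa meet in 2. 3a->3: no, babbaa/bba meet in 3. Open state 4: 3a->4.
bbab: 3b undefined. 3b->0: no, aabaaba/bbabba meet in 0. 3b->1: ok.
bbaab: 4b undefined. 4b->0: ok.
bbbaaa: 4a undefined. 4a->0: no, aabaaba/bbbaaaa meet in 0. 4a->1: no, aabaaba/bbbaaaa meet in 0. 4a->2: ok.
All examples now run through 5 states with every (state, symbol) defined. Accept strings end in {0,1,2,4}, Reject strings end in {3}; accept={0,1,2,4}.

states=5 start=0 accept={0,1,2,4} delta: 0a->0 0b->1 1a->0 1b->2 2a->3 2b->2 3a->4 3b->1 4a->2 4b->0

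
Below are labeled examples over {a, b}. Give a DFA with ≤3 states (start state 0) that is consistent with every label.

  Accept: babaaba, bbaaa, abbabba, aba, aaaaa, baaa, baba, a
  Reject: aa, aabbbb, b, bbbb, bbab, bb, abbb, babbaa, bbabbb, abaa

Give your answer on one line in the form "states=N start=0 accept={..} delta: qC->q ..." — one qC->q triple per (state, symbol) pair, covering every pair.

Grow the machine one transition at a time. Run the examples from 0; the earliest place one falls off (shortest prefix, ties alphabetical) gets sent to the lowest-numbered state that keeps every Accept/Reject pair distinguishable — a pair clashes when both reach the same state with identical unread suffix — and to a fresh state only if none does.
a: 0a undefined. 0a->0: no, aaaaa/aa meet in 0. Open state 1: 0a->1.
b: 0b undefined. 0b->0: ok.
aa: 1a undefined. 1a->0: ok.
ab: 1b undefined. 1b->0: ok.
All examples now run through 2 states with every (state, symbol) defined. Accept strings end in {1}, Reject strings end in {0}; accept={1}.

states=2 start=0 accept={1} delta: 0a->1 0b->0 1a->0 1b->0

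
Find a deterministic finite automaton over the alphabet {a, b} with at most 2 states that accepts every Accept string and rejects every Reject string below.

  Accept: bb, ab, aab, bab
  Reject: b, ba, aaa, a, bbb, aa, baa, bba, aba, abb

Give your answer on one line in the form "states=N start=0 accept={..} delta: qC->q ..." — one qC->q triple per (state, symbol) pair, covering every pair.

State merging on the prefix tree: take the shortest (then alphabetical) example prefix whose next move is undefined and point that move at state 0, else 1, else 2, ...; a target is out if some Accept/Reject pair would then sit in one state with the same input left (inseparable). If every existing state is out, open a new one.
a: 0a undefined. 0a->0: no, bb/abb meet in 0 with "bb" left. Open state 1: 0a->1.
b: 0b undefined. 0b->0: no, bb/b meet in 0. 0b->1: ok.
aa: 1a undefined. 1a->0: no, aab/b meet in 1. 1a->1: ok.
ab: 1b undefined. 1b->0: ok.
All examples now run through 2 states with every (state, symbol) defined. Accept strings end in {0}, Reject strings end in {1}; accept={0}.

states=2 start=0 accept={0} delta: 0a->1 0b->1 1a->1 1b->0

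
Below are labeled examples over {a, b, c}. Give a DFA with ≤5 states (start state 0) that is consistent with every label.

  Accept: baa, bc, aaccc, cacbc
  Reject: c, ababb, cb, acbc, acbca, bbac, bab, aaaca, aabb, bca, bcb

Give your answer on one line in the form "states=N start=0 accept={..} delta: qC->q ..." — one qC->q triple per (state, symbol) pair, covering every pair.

Grow the machine one transition at a time. Run the examples from 0; the earliest place one falls off (shortest prefix, ties alphabetical) gets sent to the lowest-numbered state that keeps every Accept/Reject pair distinguishable — a pair clashes when both reach the same state with identical unread suffix — and to a fresh state only if none does.
a: 0a undefined. 0a->0: ok.
b: 0b undefined. 0b->0: no, baa/ababb meet in 0. Open state 1: 0b->1.
c: 0c undefined. 0c->0: no, bc/acbc meet in 1 with "c" left. 0c->1: ok.
ba: 1a undefined. 1a->0: no, baa/aaaca meet in 0. 1a->1: no, baa/c meet in 1. Open state 2: 1a->2.
bb: 1b undefined. 1b->0: ok.
bc: 1c undefined. 1c->0: no, bc/cb meet in 0. 1c->1: no, bc/c meet in 1. 1c->2: no, baa/bca meet in 2 with "a" left. Open state 3: 1c->3.
baa: 2a undefined. 2a->0: no, baa/cb meet in 0. 2a->1: no, baa/c meet in 1. 2a->2: no, baa/acbca meet in 2. 2a->3: ok.
bab: 2b undefined. 2b->0: ok.
bca: 3a undefined. 3a->0: ok.
bcb: 3b undefined. 3b->0: ok.
cac: 2c undefined. 2c->0: ok.
aaccc: 3c undefined. 3c->0: no, aaccc/cb meet in 0. 3c->1: no, aaccc/c meet in 1. 3c->2: no, aaccc/acbca meet in 2. 3c->3: ok.
All examples now run through 4 states with every (state, symbol) defined. Accept strings end in {3}, Reject strings end in {0,1,2}; accept={3}.

states=4 start=0 accept={3} delta: 0a->0 0b->1 0c->1 1a->2 1b->0 1c->3 2a->3 2b->0 2c->0 3a->0 3b->0 3c->3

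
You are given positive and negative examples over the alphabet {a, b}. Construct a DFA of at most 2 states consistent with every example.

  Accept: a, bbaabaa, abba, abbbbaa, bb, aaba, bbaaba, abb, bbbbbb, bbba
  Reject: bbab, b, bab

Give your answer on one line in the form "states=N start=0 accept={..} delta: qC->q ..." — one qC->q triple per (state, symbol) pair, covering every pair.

states=2 start=0 accept={0} delta: 0a->0 0b->1 1a->0 1b->0

Grow the machine one transition at a time. Run the examples from 0; the earliest place one falls off (shortest prefix, ties alphabetical) gets sent to the lowest-numbered state that keeps every Accept/Reject pair distinguishable — a pair clashes when both reach the same state with identical unread suffix — and to a fresh state only if none does.
a: 0a undefined. 0a->0: ok.
b: 0b undefined. 0b->0: no, a/bbab meet in 0. Open state 1: 0b->1.
ba: 1a undefined. 1a->0: ok.
bb: 1b undefined. 1b->0: ok.
All examples now run through 2 states with every (state, symbol) defined. Accept strings end in {0}, Reject strings end in {1}; accept={0}.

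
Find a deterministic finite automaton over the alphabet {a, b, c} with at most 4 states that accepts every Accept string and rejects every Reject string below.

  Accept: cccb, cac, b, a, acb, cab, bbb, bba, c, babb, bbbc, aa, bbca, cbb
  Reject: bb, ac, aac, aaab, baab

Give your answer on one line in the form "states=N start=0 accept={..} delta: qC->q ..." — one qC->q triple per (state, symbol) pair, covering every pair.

Fold the examples into a partial DFA from state 0: repeatedly fix the first undefined (state, symbol) met by the shortest-then-alphabetical prefix, trying targets in increasing order and rejecting any under which an Accept and a Reject string meet in one state with the same remainder; add a state when all current targets are rejected. Accepting states are where Accept strings end.
a: 0a undefined. 0a->0: no, b/aaab meet in 0 with "b" left. Open state 1: 0a->1.
b: 0b undefined. 0b->0: no, b/bb meet in 0. 0b->1: ok.
c: 0c undefined. 0c->0: no, cac/ac meet in 1 with "c" left. 0c->1: no, cac/aac meet in 1 with "ac" left. Open state 2: 0c->2.
aa: 1a undefined. 1a->0: no, c/aac meet in 2. 1a->1: ok.
ac: 1c undefined. 1c->0: ok.
bb: 1b undefined. 1b->0: no, bbbc/bb meet in 0. 1b->1: no, b/bb meet in 1. 1b->2: no, c/bb meet in 2. Open state 3: 1b->3.
ca: 2a undefined. 2a->0: ok.
cb: 2b undefined. 2b->0: ok.
cc: 2c undefined. 2c->0: no, cccb/ac meet in 0. 2c->1: ok.
bba: 3a undefined. 3a->0: no, bba/ac meet in 0. 3a->1: ok.
bbb: 3b undefined. 3b->0: no, bbb/ac meet in 0. 3b->1: no, bbbc/ac meet in 0. 3b->2: ok.
bbc: 3c undefined. 3c->0: ok.
All examples now run through 4 states with every (state, symbol) defined. Accept strings end in {1,2}, Reject strings end in {0,3}; accept={1,2}.

states=4 start=0 accept={1,2} delta: 0a->1 0b->1 0c->2 1a->1 1b->3 1c->0 2a->0 2b->0 2c->1 3a->1 3b->2 3c->0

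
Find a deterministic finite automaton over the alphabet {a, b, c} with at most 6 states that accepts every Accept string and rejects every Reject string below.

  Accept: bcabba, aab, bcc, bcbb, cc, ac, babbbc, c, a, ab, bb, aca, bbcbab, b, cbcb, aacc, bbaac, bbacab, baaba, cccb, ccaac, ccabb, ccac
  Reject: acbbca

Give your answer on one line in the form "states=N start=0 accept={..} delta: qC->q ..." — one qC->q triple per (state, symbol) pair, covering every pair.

Grow the machine one transition at a time. Run the examples from 0; the earliest place one falls off (shortest prefix, ties alphabetical) gets sent to the lowest-numbered state that keeps every Accept/Reject pair distinguishable — a pair clashes when both reach the same state with identical unread suffix — and to a fresh state only if none does.
a: 0a undefined. 0a->0: ok.
b: 0b undefined. 0b->0: ok.
c: 0c undefined. 0c->0: no, bcabba/acbbca meet in 0. Open state 1: 0c->1.
cb: 1b undefined. 1b->0: no, aca/acbbca meet in 1 with "a" left. 1b->1: ok.
cc: 1c undefined. 1c->0: no, aab/acbbca meet in 0. 1c->1: no, aca/acbbca meet in 1 with "a" left. Open state 2: 1c->2.
aca: 1a undefined. 1a->0: ok.
cca: 2a undefined. 2a->0: no, bcabba/acbbca meet in 0. 2a->1: no, bcbb/acbbca meet in 1. 2a->2: no, bcc/acbbca meet in 2. Open state 3: 2a->3.
ccc: 2c undefined. 2c->0: ok.
cbcb: 2b undefined. 2b->0: ok.
ccaa: 3a undefined. 3a->0: ok.
ccab: 3b undefined. 3b->0: ok.
ccac: 3c undefined. 3c->0: ok.
All examples now run through 4 states with every (state, symbol) defined. Accept strings end in {0,1,2}, Reject strings end in {3}; accept={0,1,2}.

states=4 start=0 accept={0,1,2} delta: 0a->0 0b->0 0c->1 1a->0 1b->1 1c->2 2a->3 2b->0 2c->0 3a->0 3b->0 3c->0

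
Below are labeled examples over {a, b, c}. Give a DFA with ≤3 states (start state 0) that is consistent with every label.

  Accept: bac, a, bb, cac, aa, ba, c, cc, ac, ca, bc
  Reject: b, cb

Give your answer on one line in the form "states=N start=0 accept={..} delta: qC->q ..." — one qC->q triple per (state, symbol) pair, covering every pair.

states=2 start=0 accept={0} delta: 0a->0 0b->1 0c->0 1a->0 1b->0 1c->0

Grow the machine one transition at a time. Run the examples from 0; the earliest place one falls off (shortest prefix, ties alphabetical) gets sent to the lowest-numbered state that keeps every Accept/Reject pair distinguishable — a pair clashes when both reach the same state with identical unread suffix — and to a fresh state only if none does.
a: 0a undefined. 0a->0: ok.
b: 0b undefined. 0b->0: no, a/b meet in 0. Open state 1: 0b->1.
c: 0c undefined. 0c->0: ok.
ba: 1a undefined. 1a->0: ok.
bb: 1b undefined. 1b->0: ok.
bc: 1c undefined. 1c->0: ok.
All examples now run through 2 states with every (state, symbol) defined. Accept strings end in {0}, Reject strings end in {1}; accept={0}.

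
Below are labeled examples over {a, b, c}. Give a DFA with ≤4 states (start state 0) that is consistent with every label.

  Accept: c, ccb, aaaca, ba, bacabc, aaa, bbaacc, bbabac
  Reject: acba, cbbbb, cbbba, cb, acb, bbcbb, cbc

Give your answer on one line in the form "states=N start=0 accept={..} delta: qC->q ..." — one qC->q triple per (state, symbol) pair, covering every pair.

Grow the machine one transition at a time. Run the examples from 0; the earliest place one falls off (shortest prefix, ties alphabetical) gets sent to the lowest-numbered state that keeps every Accept/Reject pair distinguishable — a pair clashes when both reach the same state with identical unread suffix — and to a fresh state only if none does.
a: 0a undefined. 0a->0: ok.
b: 0b undefined. 0b->0: ok.
c: 0c undefined. 0c->0: no, c/acba meet in 0. Open state 1: 0c->1.
cb: 1b undefined. 1b->0: no, c/cbc meet in 1. 1b->1: no, c/cbbbb meet in 1. Open state 2: 1b->2.
cc: 1c undefined. 1c->0: ok.
cbb: 2b undefined. 2b->0: no, ccb/cbbbb meet in 0. 2b->1: no, c/cbbbb meet in 1. 2b->2: ok.
cbc: 2c undefined. 2c->0: no, ccb/cbc meet in 0. 2c->1: no, c/cbc meet in 1. 2c->2: ok.
acba: 2a undefined. 2a->0: no, ccb/acba meet in 0. 2a->1: no, c/acba meet in 1. 2a->2: ok.
baca: 1a undefined. 1a->0: ok.
All examples now run through 3 states with every (state, symbol) defined. Accept strings end in {0,1}, Reject strings end in {2}; accept={0,1}.

states=3 start=0 accept={0,1} delta: 0a->0 0b->0 0c->1 1a->0 1b->2 1c->0 2a->2 2b->2 2c->2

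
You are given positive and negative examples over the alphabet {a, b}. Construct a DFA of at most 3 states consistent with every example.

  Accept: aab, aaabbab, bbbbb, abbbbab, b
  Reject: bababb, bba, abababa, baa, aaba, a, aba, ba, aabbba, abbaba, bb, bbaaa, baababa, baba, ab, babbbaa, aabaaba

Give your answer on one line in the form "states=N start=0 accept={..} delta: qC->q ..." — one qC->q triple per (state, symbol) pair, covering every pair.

State merging on the prefix tree: take the shortest (then alphabetical) example prefix whose next move is undefined and point that move at state 0, else 1, else 2, ...; a target is out if some Accept/Reject pair would then sit in one state with the same input left (inseparable). If every existing state is out, open a new one.
a: 0a undefined. 0a->0: no, aab/ab meet in 0 with "b" left. Open state 1: 0a->1.
b: 0b undefined. 0b->0: no, bbbbb/bb meet in 0. 0b->1: no, b/a meet in 1. Open state 2: 0b->2.
aa: 1a undefined. 1a->0: ok.
ab: 1b undefined. 1b->0: ok.
ba: 2a undefined. 2a->0: ok.
bb: 2b undefined. 2b->0: ok.
All examples now run through 3 states with every (state, symbol) defined. Accept strings end in {2}, Reject strings end in {0,1}; accept={2}.

states=3 start=0 accept={2} delta: 0a->1 0b->2 1a->0 1b->0 2a->0 2b->0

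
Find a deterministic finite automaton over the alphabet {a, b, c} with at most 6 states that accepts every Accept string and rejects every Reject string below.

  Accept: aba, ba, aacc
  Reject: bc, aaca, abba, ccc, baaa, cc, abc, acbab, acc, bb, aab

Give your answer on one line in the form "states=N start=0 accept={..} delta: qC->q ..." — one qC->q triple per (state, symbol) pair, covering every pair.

Fold the examples into a partial DFA from state 0: repeatedly fix the first undefined (state, symbol) met by the shortest-then-alphabetical prefix, trying targets in increasing order and rejecting any under which an Accept and a Reject string meet in one state with the same remainder; add a state when all current targets are rejected. Accepting states are where Accept strings end.
a: 0a undefined. 0a->0: no, aacc/cc meet in 0 with "cc" left. Open state 1: 0a->1.
b: 0b undefined. 0b->0: ok.
c: 0c undefined. 0c->0: ok.
aa: 1a undefined. 1a->0: no, ba/aaca meet in 1. 1a->1: no, ba/baaa meet in 1. Open state 2: 1a->2.
ab: 1b undefined. 1b->0: no, aba/abba meet in 1. 1b->1: no, aba/abba meet in 2. 1b->2: no, aba/baaa meet in 2 with "a" left. Open state 3: 1b->3.
ac: 1c undefined. 1c->0: ok.
aab: 2b undefined. 2b->0: ok.
aac: 2c undefined. 2c->0: no, ba/aaca meet in 1. 2c->1: no, aacc/bc meet in 0. 2c->2: ok.
aba: 3a undefined. 3a->0: no, aba/bc meet in 0. 3a->1: ok.
abb: 3b undefined. 3b->0: no, aba/abba meet in 1. 3b->1: no, aacc/abba meet in 2. 3b->2: ok.
abc: 3c undefined. 3c->0: ok.
aaca: 2a undefined. 2a->0: ok.
All examples now run through 4 states with every (state, symbol) defined. Accept strings end in {1,2}, Reject strings end in {0,3}; accept={1,2}.

states=4 start=0 accept={1,2} delta: 0a->1 0b->0 0c->0 1a->2 1b->3 1c->0 2a->0 2b->0 2c->2 3a->1 3b->2 3c->0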